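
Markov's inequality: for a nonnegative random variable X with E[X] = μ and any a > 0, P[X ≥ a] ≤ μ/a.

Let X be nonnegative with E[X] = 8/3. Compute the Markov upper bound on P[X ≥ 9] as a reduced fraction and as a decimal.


μ = E[X] = 8/3, a = 9.
Markov: P[X ≥ 9] ≤ μ/a = (8/3)/9 = 8/27.
Numerically: ≈ 0.296296.
(Since a = 9 > μ = 2.666667, the bound 8/27 is < 1 and informative.)

P[X ≥ 9] ≤ 8/27 ≈ 0.296296.


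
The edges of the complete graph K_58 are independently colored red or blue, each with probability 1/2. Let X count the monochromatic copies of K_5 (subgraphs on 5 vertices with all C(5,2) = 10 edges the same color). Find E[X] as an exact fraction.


Let X = Σ_S X_S over the C(58, 5) = 4582116 subsets S of size 5, where X_S = 1 if the K_5 on S is monochromatic.
For a fixed S, the K_5 on S has C(5, 2) = 10 edges. P[all 10 edges red] = (1/2)^10, and likewise for blue, so P[monochromatic] = 2·(1/2)^10 = 2^{1 − 10} = 1/512.
Summing: E[X] = C(58, 5) · 2^{1 − 10} = 4582116 · 1/512 = 1145529/128.
Numerically: E[X] ≈ 8949.445312.

E[X] = C(58,5)·2^(1−C(5,2)) = 1145529/128 ≈ 8949.445312.


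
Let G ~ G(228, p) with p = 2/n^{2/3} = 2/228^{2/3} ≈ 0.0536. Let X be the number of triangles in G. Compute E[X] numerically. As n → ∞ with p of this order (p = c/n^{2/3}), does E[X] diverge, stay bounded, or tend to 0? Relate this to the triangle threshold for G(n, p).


Number of potential triangles: C(228, 3) = 1949476.
Each occurs with probability p³ ≈ (0.0536)³ ≈ 1.53894e-04.
By linearity: E[X] = C(228, 3)·p³ ≈ 1949476 · 1.53894e-04 ≈ 300.012.
Since α = 2/3 < 1, p = c/n^{2/3} ≫ 1/n is above the triangle threshold p ~ 1/n. Asymptotically E[X] ~ (c³/6)·n^{3(1−α)} = (2³/6)·n^{1} → ∞; triangles are abundant w.h.p.

E[X] ≈ 300.012; in regime p = Θ(1/n^{2/3}) E[X] diverges (above the triangle threshold p ~ 1/n).


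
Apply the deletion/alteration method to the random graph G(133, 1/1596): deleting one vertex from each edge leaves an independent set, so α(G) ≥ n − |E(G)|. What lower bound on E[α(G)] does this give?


E[|E(G)|] = C(133, 2)·p = 8778 · (1/1596) = 11/2.
E[α(G)] ≥ n − E[|E(G)|] = 133 − 11/2 = 255/2.
Numerically: ≈ 127.5000.
(This is only a lower bound; the true E[α(G)] may be larger.)

E[α(G)] ≥ 255/2 ≈ 127.5000.


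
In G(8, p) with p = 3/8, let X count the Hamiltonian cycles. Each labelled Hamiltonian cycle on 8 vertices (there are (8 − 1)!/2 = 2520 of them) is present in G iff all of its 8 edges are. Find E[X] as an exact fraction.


K_8 has (8 − 1)!/2 = 2520 labelled Hamiltonian cycles.
For each such Hamiltonian cycle H, let X_H = 1 if all 8 edges of H are present in G. Then P[X_H = 1] = p^{8} = (3/8)^{8} = 6561/16777216.
By linearity: E[X] = Σ_H E[X_H] = 2520 · p^{8} = 2520 · 6561/16777216 = 2066715/2097152.
Numerically: E[X] ≈ 0.985487.

E[X] = 2520 · (3/8)^{8} = 2066715/2097152 ≈ 0.985487.


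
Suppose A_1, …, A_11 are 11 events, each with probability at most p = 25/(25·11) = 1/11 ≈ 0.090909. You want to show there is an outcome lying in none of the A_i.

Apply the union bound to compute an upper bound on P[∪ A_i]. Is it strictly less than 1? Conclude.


Union bound: P[∪_{i=1}^{11} A_i] ≤ Σ_i P[A_i] ≤ 11·p = 11·(1/11) = 1.
Numerically: 1 ≈ 1.000000.
Is 1 < 1? NO.
Since the bound 1 is ≥ 1, the union bound is uninformative here; it does NOT by itself certify existence.

11·p = 1 ≈ 1.000000; existence NOT certified by the union bound.


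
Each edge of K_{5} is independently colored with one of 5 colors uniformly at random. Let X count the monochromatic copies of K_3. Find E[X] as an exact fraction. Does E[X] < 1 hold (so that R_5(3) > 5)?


E[X] = C(5, 3) · 5^{1 − 3} = 10 · 5^{−2} = 10/25.
As a reduced fraction: E[X] = 2/5 ≈ 0.4000000.
Is E[X] < 1? YES.
Since E[X] < 1, there exists a 5-coloring of K_{5} with no monochromatic K_3; hence R_5(3) > 5.

E[X] = 2/5 ≈ 0.4000000; E[X] < 1, so R_5(3) > 5.


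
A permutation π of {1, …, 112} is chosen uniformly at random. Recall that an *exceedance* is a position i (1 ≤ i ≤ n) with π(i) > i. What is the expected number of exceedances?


Write X = Σ_{i=1}^{112} X_i, where X_i = 1_{π(i) > i}.
For each fixed i, π(i) is uniform over {1, …, 112} (marginal of a uniform permutation), so P[π(i) > i] = (n − i)/n. Summing: Σ_{i=1}^{112} (n − i)/n = (0 + 1 + … + 111)/112 = 112(112 − 1)/(2·112) = (112 − 1)/2.
Hence E[X] = Σ_{i=1}^{112} (112 − i)/112 = 111/2 ≈ 55.5000.

E[X] = 111/2 = 55.5000.


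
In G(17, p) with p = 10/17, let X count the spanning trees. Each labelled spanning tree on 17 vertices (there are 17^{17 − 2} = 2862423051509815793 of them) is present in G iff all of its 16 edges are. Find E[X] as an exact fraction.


K_17 has 17^{17 − 2} = 2862423051509815793 labelled spanning trees.
For each such spanning tree H, let X_H = 1 if all 16 edges of H are present in G. Then P[X_H = 1] = p^{16} = (10/17)^{16} = 10000000000000000/48661191875666868481.
By linearity of expectation: E[X] = Σ_H E[X_H] = 2862423051509815793 · p^{16} = 2862423051509815793 · 10000000000000000/48661191875666868481 = 10000000000000000/17.
Numerically: E[X] ≈ 5.88235e+14.

E[X] = 2862423051509815793 · (10/17)^{16} = 10000000000000000/17 ≈ 5.88235e+14.


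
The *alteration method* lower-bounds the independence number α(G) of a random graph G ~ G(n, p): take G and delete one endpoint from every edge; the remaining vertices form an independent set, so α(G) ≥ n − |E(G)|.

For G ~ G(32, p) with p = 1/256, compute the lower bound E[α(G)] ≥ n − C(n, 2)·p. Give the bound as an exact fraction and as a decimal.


E[|E(G)|] = C(32, 2)·p = 496 · (1/256) = 31/16.
E[α(G)] ≥ n − E[|E(G)|] = 32 − 31/16 = 481/16.
Numerically: ≈ 30.062500.
(This is only a lower bound; the true E[α(G)] may be larger.)

E[α(G)] ≥ 481/16 ≈ 30.062500.


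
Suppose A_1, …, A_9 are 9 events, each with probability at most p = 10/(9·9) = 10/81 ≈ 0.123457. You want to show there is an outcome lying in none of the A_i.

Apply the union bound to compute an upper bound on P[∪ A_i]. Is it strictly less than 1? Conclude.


Union bound: P[∪_{i=1}^{9} A_i] ≤ Σ_i P[A_i] ≤ 9·p = 9·(10/81) = 10/9.
Numerically: 10/9 ≈ 1.111111.
Is 10/9 < 1? NO.
Since the bound 10/9 is ≥ 1, the union bound is uninformative here; it does NOT by itself certify existence.

9·p = 10/9 ≈ 1.111111; existence NOT certified by the union bound.


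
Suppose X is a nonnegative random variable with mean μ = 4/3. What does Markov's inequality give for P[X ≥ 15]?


μ = E[X] = 4/3, a = 15.
Markov: P[X ≥ 15] ≤ μ/a = (4/3)/15 = 4/45.
Numerically: ≈ 0.088889.
(Since a = 15 > μ = 1.333333, the bound 4/45 is < 1 and informative.)

P[X ≥ 15] ≤ 4/45 ≈ 0.088889.


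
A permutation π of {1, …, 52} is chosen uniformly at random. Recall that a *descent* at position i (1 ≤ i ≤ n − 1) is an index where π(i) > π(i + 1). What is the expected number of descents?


Write X = Σ X_I over i = 1, …, 51, with X_I the indicator of one descent.
There are 51 indicators.
For each fixed i, the pair (π(i), π(i+1)) is a uniformly random ordered pair of distinct values from {1, …, 52}; by symmetry P[π(i) > π(i+1)] = 1/2.
By linearity: E[X] = 51 · (1/2) = (52 − 1) · (1/2) = 51/2 ≈ 25.50000.

E[X] = 51/2 = 25.50000.


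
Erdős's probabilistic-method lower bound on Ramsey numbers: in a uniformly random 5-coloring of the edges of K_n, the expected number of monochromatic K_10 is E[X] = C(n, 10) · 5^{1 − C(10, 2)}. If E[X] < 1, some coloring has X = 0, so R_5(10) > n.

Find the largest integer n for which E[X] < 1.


We need C(n, 10) · 5^{1 − 45} < 1, i.e. C(n, 10) < 5^{45 − 1} = 5684341886080801486968994140625.
Check values of n near the boundary:
  n = 5387: C(5387, 10) = 5624406917627224603154306376491; 5624406917627224603154306376491 < 5684341886080801486968994140625? YES
  n = 5388: C(5388, 10) = 5634865093375880654852250419586; 5634865093375880654852250419586 < 5684341886080801486968994140625? YES
  n = 5389: C(5389, 10) = 5645340767466558997768874792926; 5645340767466558997768874792926 < 5684341886080801486968994140625? YES
  n = 5390: C(5390, 10) = 5655833965919099070255434039753; 5655833965919099070255434039753 < 5684341886080801486968994140625? YES
  n = 5391: C(5391, 10) = 5666344714787188828795213697883; 5666344714787188828795213697883 < 5684341886080801486968994140625? YES
  n = 5392: C(5392, 10) = 5676873040158402483252283957448; 5676873040158402483252283957448 < 5684341886080801486968994140625? YES
  n = 5393: C(5393, 10) = 5687418968154238267170642278008; 5687418968154238267170642278008 < 5684341886080801486968994140625? NO
  n = 5394: C(5394, 10) = 5697982524930156243149785372878; 5697982524930156243149785372878 < 5684341886080801486968994140625? NO
The largest n with C(n, 10) < 5684341886080801486968994140625 is n = 5392 (where E[X] = 5676873040158402483252283957448/5684341886080801486968994140625 ≈ 0.9987). Hence R_5(10) > 5392, i.e. R_5(10) ≥ 5393.

Largest n = 5392; hence R_5(10) > 5392.


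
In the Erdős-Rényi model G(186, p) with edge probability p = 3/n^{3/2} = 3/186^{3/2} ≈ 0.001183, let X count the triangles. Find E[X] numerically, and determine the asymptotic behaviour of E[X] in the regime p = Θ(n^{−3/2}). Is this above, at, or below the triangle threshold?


Number of potential triangles: C(186, 3) = 1055240.
Each occurs with probability p³ ≈ (0.001183)³ ≈ 1.654076e-09.
By linearity: E[X] = C(186, 3)·p³ ≈ 1055240 · 1.654076e-09 ≈ 0.0017.
Since α = 3/2 > 1, p = c/n^{3/2} = o(1/n) is below the triangle threshold p ~ 1/n. Asymptotically E[X] ~ (c³/6)·n^{3(1−α)} = (3³/6)·n^{-1.5} → 0, so by Markov's inequality G has no triangles w.h.p.

E[X] ≈ 0.0017; in regime p = Θ(1/n^{3/2}) E[X] tends to 0 (below the triangle threshold p ~ 1/n).


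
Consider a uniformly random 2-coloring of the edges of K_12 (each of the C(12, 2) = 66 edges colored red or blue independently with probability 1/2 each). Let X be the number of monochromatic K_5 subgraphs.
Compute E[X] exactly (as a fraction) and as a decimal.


Let X = Σ_S X_S over the C(12, 5) = 792 subsets S of size 5, where X_S = 1 if the K_5 on S is monochromatic.
For a fixed S, the K_5 on S has C(5, 2) = 10 edges. P[all 10 edges red] = (1/2)^10, and likewise for blue, so P[monochromatic] = 2·(1/2)^10 = 2^{1 − 10} = 1/512.
By linearity: E[X] = C(12, 5) · 2^{1 − 10} = 792 · 1/512 = 99/64.
Numerically: E[X] ≈ 1.5469.

E[X] = C(12,5)·2^(1−C(5,2)) = 99/64 ≈ 1.5469.


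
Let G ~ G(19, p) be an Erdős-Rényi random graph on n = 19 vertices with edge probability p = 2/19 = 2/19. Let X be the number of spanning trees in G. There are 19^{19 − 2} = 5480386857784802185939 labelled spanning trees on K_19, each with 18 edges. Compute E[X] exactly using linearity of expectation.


K_19 has 19^{19 − 2} = 5480386857784802185939 labelled spanning trees.
For each such spanning tree H, let X_H = 1 if all 18 edges of H are present in G. Then P[X_H = 1] = p^{18} = (2/19)^{18} = 262144/104127350297911241532841.
By linearity of expectation: E[X] = Σ_H E[X_H] = 5480386857784802185939 · p^{18} = 5480386857784802185939 · 262144/104127350297911241532841 = 262144/19.
Numerically: E[X] ≈ 1.38e+04.

E[X] = 5480386857784802185939 · (2/19)^{18} = 262144/19 ≈ 1.38e+04.


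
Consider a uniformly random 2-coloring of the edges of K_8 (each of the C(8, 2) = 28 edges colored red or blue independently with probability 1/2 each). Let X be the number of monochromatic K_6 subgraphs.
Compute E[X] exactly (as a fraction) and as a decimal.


Let X = Σ_S X_S over the C(8, 6) = 28 subsets S of size 6, where X_S = 1 if the K_6 on S is monochromatic.
For a fixed S, the K_6 on S has C(6, 2) = 15 edges. P[all 15 edges red] = (1/2)^15, and likewise for blue, so P[monochromatic] = 2·(1/2)^15 = 2^{1 − 15} = 1/16384.
By linearity: E[X] = C(8, 6) · 2^{1 − 15} = 28 · 1/16384 = 7/4096.
Numerically: E[X] ≈ 0.001709.

E[X] = C(8,6)·2^(1−C(6,2)) = 7/4096 ≈ 0.001709.


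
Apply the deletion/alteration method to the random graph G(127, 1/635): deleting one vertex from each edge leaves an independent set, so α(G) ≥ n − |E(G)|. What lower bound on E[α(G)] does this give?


E[|E(G)|] = C(127, 2)·p = 8001 · (1/635) = 63/5.
E[α(G)] ≥ n − E[|E(G)|] = 127 − 63/5 = 572/5.
Numerically: ≈ 114.400.
(This is only a lower bound; the true E[α(G)] may be larger.)

E[α(G)] ≥ 572/5 ≈ 114.400.


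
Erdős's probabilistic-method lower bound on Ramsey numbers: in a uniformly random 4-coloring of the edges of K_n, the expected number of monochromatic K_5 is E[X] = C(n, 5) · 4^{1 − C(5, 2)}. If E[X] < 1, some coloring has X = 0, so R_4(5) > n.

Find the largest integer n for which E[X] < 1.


We need C(n, 5) · 4^{1 − 10} < 1, i.e. C(n, 5) < 4^{10 − 1} = 262144.
Check values of n near the boundary:
  n = 29: C(29, 5) = 118755; 118755 < 262144? YES
  n = 30: C(30, 5) = 142506; 142506 < 262144? YES
  n = 31: C(31, 5) = 169911; 169911 < 262144? YES
  n = 32: C(32, 5) = 201376; 201376 < 262144? YES
  n = 33: C(33, 5) = 237336; 237336 < 262144? YES
  n = 34: C(34, 5) = 278256; 278256 < 262144? NO
  n = 35: C(35, 5) = 324632; 324632 < 262144? NO
The largest n with C(n, 5) < 262144 is n = 33 (where E[X] = 29667/32768 ≈ 0.9054). Hence R_4(5) > 33, i.e. R_4(5) ≥ 34.

Largest n = 33; hence R_4(5) > 33.


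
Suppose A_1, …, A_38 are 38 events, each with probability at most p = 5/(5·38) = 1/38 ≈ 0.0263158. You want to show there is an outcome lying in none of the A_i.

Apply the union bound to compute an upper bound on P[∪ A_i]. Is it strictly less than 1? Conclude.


Union bound: P[∪_{i=1}^{38} A_i] ≤ Σ_i P[A_i] ≤ 38·p = 38·(1/38) = 1.
Numerically: 1 ≈ 1.0000000.
Is 1 < 1? NO.
Since the bound 1 is ≥ 1, the union bound is uninformative here; it does NOT by itself certify existence.

38·p = 1 ≈ 1.0000000; existence NOT certified by the union bound.


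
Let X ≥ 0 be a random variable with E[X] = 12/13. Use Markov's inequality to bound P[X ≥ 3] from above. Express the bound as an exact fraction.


μ = E[X] = 12/13, a = 3.
Markov: P[X ≥ 3] ≤ μ/a = (12/13)/3 = 4/13.
Numerically: ≈ 0.30769.
(Since a = 3 > μ = 0.92308, the bound 4/13 is < 1 and informative.)

P[X ≥ 3] ≤ 4/13 ≈ 0.30769.


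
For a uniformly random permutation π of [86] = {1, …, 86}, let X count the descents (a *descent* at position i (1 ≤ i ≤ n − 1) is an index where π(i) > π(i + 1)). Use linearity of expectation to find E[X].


Write X = Σ X_I over i = 1, …, 85, with X_I the indicator of one descent.
There are 85 indicators.
For each fixed i, the pair (π(i), π(i+1)) is a uniformly random ordered pair of distinct values from {1, …, 86}; by symmetry P[π(i) > π(i+1)] = 1/2.
By linearity: E[X] = 85 · (1/2) = (86 − 1) · (1/2) = 85/2 ≈ 42.500.

E[X] = 85/2 = 42.500.


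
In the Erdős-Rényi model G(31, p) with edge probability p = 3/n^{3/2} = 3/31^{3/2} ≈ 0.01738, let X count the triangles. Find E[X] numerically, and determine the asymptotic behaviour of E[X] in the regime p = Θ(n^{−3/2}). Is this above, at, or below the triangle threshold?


Number of potential triangles: C(31, 3) = 4495.
Each occurs with probability p³ ≈ (0.01738)³ ≈ 5.250929e-06.
By linearity: E[X] = C(31, 3)·p³ ≈ 4495 · 5.250929e-06 ≈ 0.0236.
Since α = 3/2 > 1, p = c/n^{3/2} = o(1/n) is below the triangle threshold p ~ 1/n. Asymptotically E[X] ~ (c³/6)·n^{3(1−α)} = (3³/6)·n^{-1.5} → 0, so by Markov's inequality G has no triangles w.h.p.

E[X] ≈ 0.0236; in regime p = Θ(1/n^{3/2}) E[X] tends to 0 (below the triangle threshold p ~ 1/n).


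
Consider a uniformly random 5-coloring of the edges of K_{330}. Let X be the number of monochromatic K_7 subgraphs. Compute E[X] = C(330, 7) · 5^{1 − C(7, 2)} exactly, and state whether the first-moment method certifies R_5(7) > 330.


E[X] = C(330, 7) · 5^{1 − 21} = 79313455049400 · 5^{−20} = 79313455049400/95367431640625.
As a reduced fraction: E[X] = 3172538201976/3814697265625 ≈ 0.832.
Is E[X] < 1? YES.
Since E[X] < 1, there exists a 5-coloring of K_{330} with no monochromatic K_7; hence R_5(7) > 330.

E[X] = 3172538201976/3814697265625 ≈ 0.832; E[X] < 1, so R_5(7) > 330.


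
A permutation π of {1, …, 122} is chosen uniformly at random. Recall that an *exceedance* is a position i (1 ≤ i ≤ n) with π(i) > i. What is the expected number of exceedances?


Write X = Σ_{i=1}^{122} X_i, where X_i = 1_{π(i) > i}.
For each fixed i, π(i) is uniform over {1, …, 122} (marginal of a uniform permutation), so P[π(i) > i] = (n − i)/n. Summing: Σ_{i=1}^{122} (n − i)/n = (0 + 1 + … + 121)/122 = 122(122 − 1)/(2·122) = (122 − 1)/2.
Hence E[X] = Σ_{i=1}^{122} (122 − i)/122 = 121/2 ≈ 60.5000.

E[X] = 121/2 = 60.5000.


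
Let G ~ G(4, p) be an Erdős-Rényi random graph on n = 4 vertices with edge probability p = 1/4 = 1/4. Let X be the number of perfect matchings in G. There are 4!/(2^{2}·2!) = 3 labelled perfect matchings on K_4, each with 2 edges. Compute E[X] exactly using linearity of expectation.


K_4 has 4!/(2^{2}·2!) = 3 labelled perfect matchings.
For each such perfect matching H, let X_H = 1 if all 2 edges of H are present in G. Then P[X_H = 1] = p^{2} = (1/4)^{2} = 1/16.
By linearity of expectation: E[X] = Σ_H E[X_H] = 3 · p^{2} = 3 · 1/16 = 3/16.
Numerically: E[X] ≈ 0.1875.

E[X] = 3 · (1/4)^{2} = 3/16 ≈ 0.1875.


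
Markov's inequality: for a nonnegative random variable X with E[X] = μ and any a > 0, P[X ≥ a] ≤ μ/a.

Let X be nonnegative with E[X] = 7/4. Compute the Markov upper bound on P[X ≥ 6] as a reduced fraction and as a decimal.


μ = E[X] = 7/4, a = 6.
Markov: P[X ≥ 6] ≤ μ/a = (7/4)/6 = 7/24.
Numerically: ≈ 0.291667.
(Since a = 6 > μ = 1.750000, the bound 7/24 is < 1 and informative.)

P[X ≥ 6] ≤ 7/24 ≈ 0.291667.


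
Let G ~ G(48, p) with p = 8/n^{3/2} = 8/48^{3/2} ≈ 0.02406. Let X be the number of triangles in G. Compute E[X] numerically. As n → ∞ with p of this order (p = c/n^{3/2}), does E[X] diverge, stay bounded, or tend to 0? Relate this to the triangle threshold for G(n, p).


Number of potential triangles: C(48, 3) = 17296.
Each occurs with probability p³ ≈ (0.02406)³ ≈ 1.392145e-05.
By linearity: E[X] = C(48, 3)·p³ ≈ 17296 · 1.392145e-05 ≈ 0.2408.
Since α = 3/2 > 1, p = c/n^{3/2} = o(1/n) is below the triangle threshold p ~ 1/n. Asymptotically E[X] ~ (c³/6)·n^{3(1−α)} = (8³/6)·n^{-1.5} → 0, so by Markov's inequality G has no triangles w.h.p.

E[X] ≈ 0.2408; in regime p = Θ(1/n^{3/2}) E[X] tends to 0 (below the triangle threshold p ~ 1/n).


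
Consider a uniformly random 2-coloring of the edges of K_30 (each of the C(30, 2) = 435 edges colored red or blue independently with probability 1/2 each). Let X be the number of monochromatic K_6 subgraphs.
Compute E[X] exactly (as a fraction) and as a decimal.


Let X = Σ_S X_S over the C(30, 6) = 593775 subsets S of size 6, where X_S = 1 if the K_6 on S is monochromatic.
For a fixed S, the K_6 on S has C(6, 2) = 15 edges. P[all 15 edges red] = (1/2)^15, and likewise for blue, so P[monochromatic] = 2·(1/2)^15 = 2^{1 − 15} = 1/16384.
By linearity: E[X] = C(30, 6) · 2^{1 − 15} = 593775 · 1/16384 = 593775/16384.
Numerically: E[X] ≈ 36.241150.

E[X] = C(30,6)·2^(1−C(6,2)) = 593775/16384 ≈ 36.241150.


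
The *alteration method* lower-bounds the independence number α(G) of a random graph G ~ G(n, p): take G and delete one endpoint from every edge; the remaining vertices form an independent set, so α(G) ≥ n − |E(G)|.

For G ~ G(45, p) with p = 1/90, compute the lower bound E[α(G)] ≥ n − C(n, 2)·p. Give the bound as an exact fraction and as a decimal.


E[|E(G)|] = C(45, 2)·p = 990 · (1/90) = 11.
E[α(G)] ≥ n − E[|E(G)|] = 45 − 11 = 34.
Numerically: ≈ 34.00000.
(This is only a lower bound; the true E[α(G)] may be larger.)

E[α(G)] ≥ 34 ≈ 34.00000.


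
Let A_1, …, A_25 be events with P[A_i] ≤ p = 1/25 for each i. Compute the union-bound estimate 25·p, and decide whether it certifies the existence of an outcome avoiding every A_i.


Union bound: P[∪_{i=1}^{25} A_i] ≤ Σ_i P[A_i] ≤ 25·p = 25·(1/25) = 1.
Numerically: 1 ≈ 1.000.
Is 1 < 1? NO.
Since the bound 1 is ≥ 1, the union bound is uninformative here; it does NOT by itself certify existence.

25·p = 1 ≈ 1.000; existence NOT certified by the union bound.


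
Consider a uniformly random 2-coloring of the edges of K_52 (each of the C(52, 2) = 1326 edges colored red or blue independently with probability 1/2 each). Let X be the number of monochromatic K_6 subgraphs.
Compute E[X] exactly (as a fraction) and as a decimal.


Let X = Σ_S X_S over the C(52, 6) = 20358520 subsets S of size 6, where X_S = 1 if the K_6 on S is monochromatic.
For a fixed S, the K_6 on S has C(6, 2) = 15 edges. P[all 15 edges red] = (1/2)^15, and likewise for blue, so P[monochromatic] = 2·(1/2)^15 = 2^{1 − 15} = 1/16384.
Summing: E[X] = C(52, 6) · 2^{1 − 15} = 20358520 · 1/16384 = 2544815/2048.
Numerically: E[X] ≈ 1242.585.

E[X] = C(52,6)·2^(1−C(6,2)) = 2544815/2048 ≈ 1242.585.


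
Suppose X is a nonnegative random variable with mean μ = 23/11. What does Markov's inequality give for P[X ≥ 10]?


μ = E[X] = 23/11, a = 10.
Markov: P[X ≥ 10] ≤ μ/a = (23/11)/10 = 23/110.
Numerically: ≈ 0.2091.
(Since a = 10 > μ = 2.0909, the bound 23/110 is < 1 and informative.)

P[X ≥ 10] ≤ 23/110 ≈ 0.2091.


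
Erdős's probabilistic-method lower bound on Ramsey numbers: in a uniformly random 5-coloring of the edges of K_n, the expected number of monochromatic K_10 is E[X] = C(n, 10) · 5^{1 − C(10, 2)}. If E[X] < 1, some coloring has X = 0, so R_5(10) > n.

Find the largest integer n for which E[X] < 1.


We need C(n, 10) · 5^{1 − 45} < 1, i.e. C(n, 10) < 5^{45 − 1} = 5684341886080801486968994140625.
Check values of n near the boundary:
  n = 5389: C(5389, 10) = 5645340767466558997768874792926; 5645340767466558997768874792926 < 5684341886080801486968994140625? YES
  n = 5390: C(5390, 10) = 5655833965919099070255434039753; 5655833965919099070255434039753 < 5684341886080801486968994140625? YES
  n = 5391: C(5391, 10) = 5666344714787188828795213697883; 5666344714787188828795213697883 < 5684341886080801486968994140625? YES
  n = 5392: C(5392, 10) = 5676873040158402483252283957448; 5676873040158402483252283957448 < 5684341886080801486968994140625? YES
  n = 5393: C(5393, 10) = 5687418968154238267170642278008; 5687418968154238267170642278008 < 5684341886080801486968994140625? NO
  n = 5394: C(5394, 10) = 5697982524930156243149785372878; 5697982524930156243149785372878 < 5684341886080801486968994140625? NO
The largest n with C(n, 10) < 5684341886080801486968994140625 is n = 5392 (where E[X] = 5676873040158402483252283957448/5684341886080801486968994140625 ≈ 0.9986861). Hence R_5(10) > 5392, i.e. R_5(10) ≥ 5393.

Largest n = 5392; hence R_5(10) > 5392.


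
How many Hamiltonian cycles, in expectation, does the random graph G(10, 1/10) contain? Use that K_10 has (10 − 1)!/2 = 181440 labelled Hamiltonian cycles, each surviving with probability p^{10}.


K_10 has (10 − 1)!/2 = 181440 labelled Hamiltonian cycles.
For each such Hamiltonian cycle H, let X_H = 1 if all 10 edges of H are present in G. Then P[X_H = 1] = p^{10} = (1/10)^{10} = 1/10000000000.
By linearity: E[X] = Σ_H E[X_H] = 181440 · p^{10} = 181440 · 1/10000000000 = 567/31250000.
Numerically: E[X] ≈ 1.814e-05.

E[X] = 181440 · (1/10)^{10} = 567/31250000 ≈ 1.814e-05.


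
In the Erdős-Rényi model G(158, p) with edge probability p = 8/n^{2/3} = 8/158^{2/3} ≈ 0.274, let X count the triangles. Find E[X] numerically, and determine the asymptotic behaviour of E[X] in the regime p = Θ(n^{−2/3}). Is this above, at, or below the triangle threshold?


Number of potential triangles: C(158, 3) = 644956.
Each occurs with probability p³ ≈ (0.274)³ ≈ 2.05095e-02.
By linearity: E[X] = C(158, 3)·p³ ≈ 644956 · 2.05095e-02 ≈ 13227.747.
Since α = 2/3 < 1, p = c/n^{2/3} ≫ 1/n is above the triangle threshold p ~ 1/n. Asymptotically E[X] ~ (c³/6)·n^{3(1−α)} = (8³/6)·n^{1} → ∞; triangles are abundant w.h.p.

E[X] ≈ 13227.747; in regime p = Θ(1/n^{2/3}) E[X] diverges (above the triangle threshold p ~ 1/n).


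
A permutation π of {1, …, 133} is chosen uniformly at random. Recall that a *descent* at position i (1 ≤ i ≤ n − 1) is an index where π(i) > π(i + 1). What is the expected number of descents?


Write X = Σ X_I over i = 1, …, 132, with X_I the indicator of one descent.
There are 132 indicators.
For each fixed i, the pair (π(i), π(i+1)) is a uniformly random ordered pair of distinct values from {1, …, 133}; by symmetry P[π(i) > π(i+1)] = 1/2.
By linearity: E[X] = 132 · (1/2) = (133 − 1) · (1/2) = 66 ≈ 66.00000.

E[X] = 66 = 66.00000.


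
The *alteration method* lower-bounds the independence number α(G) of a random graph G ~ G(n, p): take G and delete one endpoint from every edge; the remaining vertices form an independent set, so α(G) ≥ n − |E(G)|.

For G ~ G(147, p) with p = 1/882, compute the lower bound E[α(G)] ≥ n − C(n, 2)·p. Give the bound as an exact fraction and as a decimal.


E[|E(G)|] = C(147, 2)·p = 10731 · (1/882) = 73/6.
E[α(G)] ≥ n − E[|E(G)|] = 147 − 73/6 = 809/6.
Numerically: ≈ 134.8333.
(This is only a lower bound; the true E[α(G)] may be larger.)

E[α(G)] ≥ 809/6 ≈ 134.8333.


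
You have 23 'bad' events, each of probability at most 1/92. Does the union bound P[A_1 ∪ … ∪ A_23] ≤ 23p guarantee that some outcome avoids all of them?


Union bound: P[∪_{i=1}^{23} A_i] ≤ Σ_i P[A_i] ≤ 23·p = 23·(1/92) = 1/4.
Numerically: 1/4 ≈ 0.2500000.
Is 1/4 < 1? YES.
Since P[∪ A_i] ≤ 1/4 < 1, the complement has P[∩ A_i^c] ≥ 1 − 1/4 = 3/4 > 0, so some outcome avoids every A_i.

23·p = 1/4 ≈ 0.2500000; existence CERTIFIED by the union bound.


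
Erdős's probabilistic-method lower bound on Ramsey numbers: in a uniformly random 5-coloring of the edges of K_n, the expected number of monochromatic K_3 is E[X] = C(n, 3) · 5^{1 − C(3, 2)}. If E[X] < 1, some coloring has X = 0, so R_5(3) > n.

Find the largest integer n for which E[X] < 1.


We need C(n, 3) · 5^{1 − 3} < 1, i.e. C(n, 3) < 5^{3 − 1} = 25.
Check values of n near the boundary:
  n = 3: C(3, 3) = 1; 1 < 25? YES
  n = 4: C(4, 3) = 4; 4 < 25? YES
  n = 5: C(5, 3) = 10; 10 < 25? YES
  n = 6: C(6, 3) = 20; 20 < 25? YES
  n = 7: C(7, 3) = 35; 35 < 25? NO
  n = 8: C(8, 3) = 56; 56 < 25? NO
  n = 9: C(9, 3) = 84; 84 < 25? NO
The largest n with C(n, 3) < 25 is n = 6 (where E[X] = 4/5 ≈ 0.800000). Hence R_5(3) > 6, i.e. R_5(3) ≥ 7.

Largest n = 6; hence R_5(3) > 6.


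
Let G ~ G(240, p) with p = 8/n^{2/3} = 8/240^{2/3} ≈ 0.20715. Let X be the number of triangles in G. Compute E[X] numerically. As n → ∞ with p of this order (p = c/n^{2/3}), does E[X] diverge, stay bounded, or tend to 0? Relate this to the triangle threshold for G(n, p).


Number of potential triangles: C(240, 3) = 2275280.
Each occurs with probability p³ ≈ (0.20715)³ ≈ 8.8888889e-03.
By linearity: E[X] = C(240, 3)·p³ ≈ 2275280 · 8.8888889e-03 ≈ 20224.71111.
Since α = 2/3 < 1, p = c/n^{2/3} ≫ 1/n is above the triangle threshold p ~ 1/n. Asymptotically E[X] ~ (c³/6)·n^{3(1−α)} = (8³/6)·n^{1} → ∞; triangles are abundant w.h.p.

E[X] ≈ 20224.71111; in regime p = Θ(1/n^{2/3}) E[X] diverges (above the triangle threshold p ~ 1/n).


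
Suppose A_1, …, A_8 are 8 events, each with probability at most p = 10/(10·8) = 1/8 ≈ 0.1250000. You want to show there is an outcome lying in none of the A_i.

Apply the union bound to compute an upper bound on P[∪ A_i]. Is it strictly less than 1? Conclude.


Union bound: P[∪_{i=1}^{8} A_i] ≤ Σ_i P[A_i] ≤ 8·p = 8·(1/8) = 1.
Numerically: 1 ≈ 1.0000000.
Is 1 < 1? NO.
Since the bound 1 is ≥ 1, the union bound is uninformative here; it does NOT by itself certify existence.

8·p = 1 ≈ 1.0000000; existence NOT certified by the union bound.


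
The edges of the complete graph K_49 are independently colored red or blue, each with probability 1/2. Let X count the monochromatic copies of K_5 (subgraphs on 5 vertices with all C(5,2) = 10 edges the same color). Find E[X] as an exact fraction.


Let X = Σ_S X_S over the C(49, 5) = 1906884 subsets S of size 5, where X_S = 1 if the K_5 on S is monochromatic.
For a fixed S, the K_5 on S has C(5, 2) = 10 edges. P[all 10 edges red] = (1/2)^10, and likewise for blue, so P[monochromatic] = 2·(1/2)^10 = 2^{1 − 10} = 1/512.
By linearity: E[X] = C(49, 5) · 2^{1 − 10} = 1906884 · 1/512 = 476721/128.
Numerically: E[X] ≈ 3724.382812.

E[X] = C(49,5)·2^(1−C(5,2)) = 476721/128 ≈ 3724.382812.


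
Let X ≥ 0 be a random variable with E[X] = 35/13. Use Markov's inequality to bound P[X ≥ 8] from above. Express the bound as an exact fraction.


μ = E[X] = 35/13, a = 8.
Markov: P[X ≥ 8] ≤ μ/a = (35/13)/8 = 35/104.
Numerically: ≈ 0.336538.
(Since a = 8 > μ = 2.692308, the bound 35/104 is < 1 and informative.)

P[X ≥ 8] ≤ 35/104 ≈ 0.336538.


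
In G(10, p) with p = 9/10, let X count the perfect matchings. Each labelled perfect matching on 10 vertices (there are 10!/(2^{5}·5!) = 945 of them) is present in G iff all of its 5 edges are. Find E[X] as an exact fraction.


K_10 has 10!/(2^{5}·5!) = 945 labelled perfect matchings.
For each such perfect matching H, let X_H = 1 if all 5 edges of H are present in G. Then P[X_H = 1] = p^{5} = (9/10)^{5} = 59049/100000.
By linearity: E[X] = Σ_H E[X_H] = 945 · p^{5} = 945 · 59049/100000 = 11160261/20000.
Numerically: E[X] ≈ 558.013.

E[X] = 945 · (9/10)^{5} = 11160261/20000 ≈ 558.013.


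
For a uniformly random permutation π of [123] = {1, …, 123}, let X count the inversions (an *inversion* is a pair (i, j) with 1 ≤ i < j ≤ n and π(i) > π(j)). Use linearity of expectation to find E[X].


Write X = Σ X_I over the C(123, 2) = 7503 pairs i < j, with X_I the indicator of one inversion.
There are 7503 indicators.
For each fixed pair i < j, the values π(i) and π(j) are two distinct elements of {1, …, 123} in uniformly random order; by symmetry P[π(i) > π(j)] = 1/2.
By linearity: E[X] = 7503 · (1/2) = C(123, 2) · (1/2) = 7503/2 = 7503/2 ≈ 3751.50000.

E[X] = 7503/2 = 3751.50000.


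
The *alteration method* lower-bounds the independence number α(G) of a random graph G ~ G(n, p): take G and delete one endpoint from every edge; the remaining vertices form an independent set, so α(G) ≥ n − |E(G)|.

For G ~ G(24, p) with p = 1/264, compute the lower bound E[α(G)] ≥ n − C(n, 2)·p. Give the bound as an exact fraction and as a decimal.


E[|E(G)|] = C(24, 2)·p = 276 · (1/264) = 23/22.
E[α(G)] ≥ n − E[|E(G)|] = 24 − 23/22 = 505/22.
Numerically: ≈ 22.95455.
(This is only a lower bound; the true E[α(G)] may be larger.)

E[α(G)] ≥ 505/22 ≈ 22.95455.


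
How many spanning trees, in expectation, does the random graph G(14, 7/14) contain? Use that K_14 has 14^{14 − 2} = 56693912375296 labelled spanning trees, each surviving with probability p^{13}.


K_14 has 14^{14 − 2} = 56693912375296 labelled spanning trees.
For each such spanning tree H, let X_H = 1 if all 13 edges of H are present in G. Then P[X_H = 1] = p^{13} = (1/2)^{13} = 1/8192.
Summing the indicators: E[X] = Σ_H E[X_H] = 56693912375296 · p^{13} = 56693912375296 · 1/8192 = 13841287201/2.
Numerically: E[X] ≈ 6.92064e+09.

E[X] = 56693912375296 · (1/2)^{13} = 13841287201/2 ≈ 6.92064e+09.


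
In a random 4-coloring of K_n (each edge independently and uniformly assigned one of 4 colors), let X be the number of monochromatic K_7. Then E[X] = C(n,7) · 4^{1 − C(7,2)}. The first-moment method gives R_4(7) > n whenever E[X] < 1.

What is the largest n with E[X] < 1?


We need C(n, 7) · 4^{1 − 21} < 1, i.e. C(n, 7) < 4^{21 − 1} = 1099511627776.
Check values of n near the boundary:
  n = 179: C(179, 7) = 1037437234460; 1037437234460 < 1099511627776? YES
  n = 180: C(180, 7) = 1079414463600; 1079414463600 < 1099511627776? YES
  n = 181: C(181, 7) = 1122839183400; 1122839183400 < 1099511627776? NO
  n = 182: C(182, 7) = 1167752750736; 1167752750736 < 1099511627776? NO
The largest n with C(n, 7) < 1099511627776 is n = 180 (where E[X] = 67463403975/68719476736 ≈ 0.9817217). Hence R_4(7) > 180, i.e. R_4(7) ≥ 181.

Largest n = 180; hence R_4(7) > 180.


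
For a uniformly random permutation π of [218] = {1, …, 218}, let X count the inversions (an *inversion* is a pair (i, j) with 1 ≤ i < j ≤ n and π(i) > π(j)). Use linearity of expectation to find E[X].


Write X = Σ X_I over the C(218, 2) = 23653 pairs i < j, with X_I the indicator of one inversion.
There are 23653 indicators.
For each fixed pair i < j, the values π(i) and π(j) are two distinct elements of {1, …, 218} in uniformly random order; by symmetry P[π(i) > π(j)] = 1/2.
By linearity: E[X] = 23653 · (1/2) = C(218, 2) · (1/2) = 23653/2 = 23653/2 ≈ 11826.500.

E[X] = 23653/2 = 11826.500.


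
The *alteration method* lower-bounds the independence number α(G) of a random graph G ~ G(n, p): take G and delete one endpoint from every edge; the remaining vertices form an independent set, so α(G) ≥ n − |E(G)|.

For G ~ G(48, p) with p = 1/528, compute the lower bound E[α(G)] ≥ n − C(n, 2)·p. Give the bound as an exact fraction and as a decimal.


E[|E(G)|] = C(48, 2)·p = 1128 · (1/528) = 47/22.
E[α(G)] ≥ n − E[|E(G)|] = 48 − 47/22 = 1009/22.
Numerically: ≈ 45.8636.
(This is only a lower bound; the true E[α(G)] may be larger.)

E[α(G)] ≥ 1009/22 ≈ 45.8636.


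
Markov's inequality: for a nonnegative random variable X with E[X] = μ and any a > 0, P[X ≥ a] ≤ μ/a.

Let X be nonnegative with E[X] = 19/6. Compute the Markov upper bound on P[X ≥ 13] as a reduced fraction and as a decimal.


μ = E[X] = 19/6, a = 13.
Markov: P[X ≥ 13] ≤ μ/a = (19/6)/13 = 19/78.
Numerically: ≈ 0.243590.
(Since a = 13 > μ = 3.166667, the bound 19/78 is < 1 and informative.)

P[X ≥ 13] ≤ 19/78 ≈ 0.243590.


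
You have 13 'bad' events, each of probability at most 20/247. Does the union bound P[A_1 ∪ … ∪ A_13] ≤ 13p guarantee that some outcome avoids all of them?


Union bound: P[∪_{i=1}^{13} A_i] ≤ Σ_i P[A_i] ≤ 13·p = 13·(20/247) = 20/19.
Numerically: 20/19 ≈ 1.052632.
Is 20/19 < 1? NO.
Since the bound 20/19 is ≥ 1, the union bound is uninformative here; it does NOT by itself certify existence.

13·p = 20/19 ≈ 1.052632; existence NOT certified by the union bound.


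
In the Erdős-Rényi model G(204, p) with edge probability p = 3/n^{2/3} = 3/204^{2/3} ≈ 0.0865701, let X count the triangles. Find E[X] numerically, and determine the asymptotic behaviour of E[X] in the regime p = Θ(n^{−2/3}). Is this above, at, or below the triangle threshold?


Number of potential triangles: C(204, 3) = 1394204.
Each occurs with probability p³ ≈ (0.0865701)³ ≈ 6.48788927e-04.
By linearity: E[X] = C(204, 3)·p³ ≈ 1394204 · 6.48788927e-04 ≈ 904.544118.
Since α = 2/3 < 1, p = c/n^{2/3} ≫ 1/n is above the triangle threshold p ~ 1/n. Asymptotically E[X] ~ (c³/6)·n^{3(1−α)} = (3³/6)·n^{1} → ∞; triangles are abundant w.h.p.

E[X] ≈ 904.544118; in regime p = Θ(1/n^{2/3}) E[X] diverges (above the triangle threshold p ~ 1/n).


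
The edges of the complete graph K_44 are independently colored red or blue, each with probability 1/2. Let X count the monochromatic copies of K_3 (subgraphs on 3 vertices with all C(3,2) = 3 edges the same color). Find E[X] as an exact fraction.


Let X = Σ_S X_S over the C(44, 3) = 13244 subsets S of size 3, where X_S = 1 if the K_3 on S is monochromatic.
For a fixed S, the K_3 on S has C(3, 2) = 3 edges. P[all 3 edges red] = (1/2)^3, and likewise for blue, so P[monochromatic] = 2·(1/2)^3 = 2^{1 − 3} = 1/4.
Summing: E[X] = C(44, 3) · 2^{1 − 3} = 13244 · 1/4 = 3311.
Numerically: E[X] ≈ 3311.0000.

E[X] = C(44,3)·2^(1−C(3,2)) = 3311 ≈ 3311.0000.


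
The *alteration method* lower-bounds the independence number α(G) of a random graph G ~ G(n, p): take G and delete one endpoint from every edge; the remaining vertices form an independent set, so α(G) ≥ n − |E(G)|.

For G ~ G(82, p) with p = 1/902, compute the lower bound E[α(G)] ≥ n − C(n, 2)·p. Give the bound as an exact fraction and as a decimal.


E[|E(G)|] = C(82, 2)·p = 3321 · (1/902) = 81/22.
E[α(G)] ≥ n − E[|E(G)|] = 82 − 81/22 = 1723/22.
Numerically: ≈ 78.31818.
(This is only a lower bound; the true E[α(G)] may be larger.)

E[α(G)] ≥ 1723/22 ≈ 78.31818.


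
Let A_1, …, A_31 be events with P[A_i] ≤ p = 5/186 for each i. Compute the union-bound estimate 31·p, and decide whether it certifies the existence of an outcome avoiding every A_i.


Union bound: P[∪_{i=1}^{31} A_i] ≤ Σ_i P[A_i] ≤ 31·p = 31·(5/186) = 5/6.
Numerically: 5/6 ≈ 0.833333.
Is 5/6 < 1? YES.
Since P[∪ A_i] ≤ 5/6 < 1, the complement has P[∩ A_i^c] ≥ 1 − 5/6 = 1/6 > 0, so some outcome avoids every A_i.

31·p = 5/6 ≈ 0.833333; existence CERTIFIED by the union bound.


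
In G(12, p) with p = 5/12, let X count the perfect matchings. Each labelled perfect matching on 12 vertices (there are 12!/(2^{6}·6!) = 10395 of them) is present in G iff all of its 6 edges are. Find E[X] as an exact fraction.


K_12 has 12!/(2^{6}·6!) = 10395 labelled perfect matchings.
For each such perfect matching H, let X_H = 1 if all 6 edges of H are present in G. Then P[X_H = 1] = p^{6} = (5/12)^{6} = 15625/2985984.
By linearity: E[X] = Σ_H E[X_H] = 10395 · p^{6} = 10395 · 15625/2985984 = 6015625/110592.
Numerically: E[X] ≈ 54.4.

E[X] = 10395 · (5/12)^{6} = 6015625/110592 ≈ 54.4.


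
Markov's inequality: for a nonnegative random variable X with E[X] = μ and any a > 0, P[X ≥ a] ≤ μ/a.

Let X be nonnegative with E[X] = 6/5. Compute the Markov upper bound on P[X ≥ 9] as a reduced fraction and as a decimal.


μ = E[X] = 6/5, a = 9.
Markov: P[X ≥ 9] ≤ μ/a = (6/5)/9 = 2/15.
Numerically: ≈ 0.133.
(Since a = 9 > μ = 1.200, the bound 2/15 is < 1 and informative.)

P[X ≥ 9] ≤ 2/15 ≈ 0.133.


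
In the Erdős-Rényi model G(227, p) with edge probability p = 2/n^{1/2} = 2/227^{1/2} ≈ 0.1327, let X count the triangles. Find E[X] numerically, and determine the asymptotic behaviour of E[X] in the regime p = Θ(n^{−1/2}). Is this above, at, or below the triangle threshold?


Number of potential triangles: C(227, 3) = 1923825.
Each occurs with probability p³ ≈ (0.1327)³ ≈ 2.339113e-03.
By linearity: E[X] = C(227, 3)·p³ ≈ 1923825 · 2.339113e-03 ≈ 4500.0441.
Since α = 1/2 < 1, p = c/n^{1/2} ≫ 1/n is above the triangle threshold p ~ 1/n. Asymptotically E[X] ~ (c³/6)·n^{3(1−α)} = (2³/6)·n^{1.5} → ∞; triangles are abundant w.h.p.

E[X] ≈ 4500.0441; in regime p = Θ(1/n^{1/2}) E[X] diverges (above the triangle threshold p ~ 1/n).


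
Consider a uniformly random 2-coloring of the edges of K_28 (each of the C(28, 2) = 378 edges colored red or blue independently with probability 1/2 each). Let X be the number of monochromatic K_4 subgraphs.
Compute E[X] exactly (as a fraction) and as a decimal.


Let X = Σ_S X_S over the C(28, 4) = 20475 subsets S of size 4, where X_S = 1 if the K_4 on S is monochromatic.
For a fixed S, the K_4 on S has C(4, 2) = 6 edges. P[all 6 edges red] = (1/2)^6, and likewise for blue, so P[monochromatic] = 2·(1/2)^6 = 2^{1 − 6} = 1/32.
By linearity of expectation: E[X] = C(28, 4) · 2^{1 − 6} = 20475 · 1/32 = 20475/32.
Numerically: E[X] ≈ 639.844.

E[X] = C(28,4)·2^(1−C(4,2)) = 20475/32 ≈ 639.844.


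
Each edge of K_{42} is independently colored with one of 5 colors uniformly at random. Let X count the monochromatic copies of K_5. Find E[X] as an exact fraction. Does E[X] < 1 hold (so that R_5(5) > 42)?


E[X] = C(42, 5) · 5^{1 − 10} = 850668 · 5^{−9} = 850668/1953125.
As a reduced fraction: E[X] = 850668/1953125 ≈ 0.43554.
Is E[X] < 1? YES.
Since E[X] < 1, there exists a 5-coloring of K_{42} with no monochromatic K_5; hence R_5(5) > 42.

E[X] = 850668/1953125 ≈ 0.43554; E[X] < 1, so R_5(5) > 42.
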